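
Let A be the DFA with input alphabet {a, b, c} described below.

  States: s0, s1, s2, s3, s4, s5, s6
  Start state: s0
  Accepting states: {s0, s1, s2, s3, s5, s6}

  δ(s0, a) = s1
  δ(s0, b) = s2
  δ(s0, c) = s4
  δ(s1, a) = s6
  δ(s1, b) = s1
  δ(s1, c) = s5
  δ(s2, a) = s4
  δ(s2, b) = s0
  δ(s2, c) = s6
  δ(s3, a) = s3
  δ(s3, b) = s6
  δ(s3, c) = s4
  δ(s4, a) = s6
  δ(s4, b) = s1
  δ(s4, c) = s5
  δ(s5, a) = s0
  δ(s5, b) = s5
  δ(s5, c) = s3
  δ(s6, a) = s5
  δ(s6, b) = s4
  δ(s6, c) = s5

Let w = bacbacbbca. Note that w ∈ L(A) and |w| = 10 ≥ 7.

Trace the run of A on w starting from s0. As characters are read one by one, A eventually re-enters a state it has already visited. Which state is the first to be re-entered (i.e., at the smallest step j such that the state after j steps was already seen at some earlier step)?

Run of A on w = b a c b a c b b c a:
  step 0: s0  (start)
  step 1: s2  (read b: s0→s2)
  step 2: s4  (read a: s2→s4)
  step 3: s5  (read c: s4→s5)
  step 4: s5  (read b: s5→s5)   ← first repeat (s5 seen earlier)
  step 5: s0  (read a: s5→s0)
  step 6: s4  (read c: s0→s4)
  step 7: s1  (read b: s4→s1)
  step 8: s1  (read b: s1→s1)
  step 9: s5  (read c: s1→s5)
  step 10: s0  (read a: s5→s0)

The earliest repeat is at step j = 4: A is in s5, which it already visited at step i = 3.
Since A has 7 states, any run of length ≥ 7 visits 7+1 states, so by pigeonhole some state repeats within the first 7 steps — that repeat gives the pumpable loop.

s5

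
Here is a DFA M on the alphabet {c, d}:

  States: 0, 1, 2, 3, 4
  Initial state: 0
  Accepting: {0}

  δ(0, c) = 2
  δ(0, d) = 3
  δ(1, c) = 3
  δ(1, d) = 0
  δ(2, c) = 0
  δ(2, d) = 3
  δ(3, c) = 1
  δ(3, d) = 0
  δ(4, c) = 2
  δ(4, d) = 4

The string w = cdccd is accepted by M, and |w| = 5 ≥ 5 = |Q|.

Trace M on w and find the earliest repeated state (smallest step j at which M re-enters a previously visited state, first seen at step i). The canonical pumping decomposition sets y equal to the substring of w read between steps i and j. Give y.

cc

State sequence: 0 -c-> 2 -d-> 3 -c-> 1 -c-> 3 -d-> 0
First repeat at step 4: 3 was already visited.

So i = 2, j = 4, giving x = w[0:2] = cd, y = w[2:4] = cc, z = w[4:5] = d.
Check: |xy| = 4 ≤ 5 and |y| = 2 ≥ 1. Reading y takes M from 3 back to 3, so every xyⁱz is accepted.
The DFA has 5 states, so the proof of the pumping lemma guarantees a repeated state among the first 5+1 visited; the segment between the two visits is the pumpable y.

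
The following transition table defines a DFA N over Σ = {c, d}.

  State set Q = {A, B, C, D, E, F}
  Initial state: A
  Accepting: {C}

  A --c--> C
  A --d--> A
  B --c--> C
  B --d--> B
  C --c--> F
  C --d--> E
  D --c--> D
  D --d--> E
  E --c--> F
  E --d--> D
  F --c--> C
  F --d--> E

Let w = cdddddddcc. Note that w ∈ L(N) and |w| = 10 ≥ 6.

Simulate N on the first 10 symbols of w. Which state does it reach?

C

State sequence: A -c-> C -d-> E -d-> D -d-> E -d-> D -d-> E -d-> D -d-> E -c-> F -c-> C

After reading 10 characters, N is in state C.
(This kind of state-tracing is the core of the pumping-lemma construction: with 6 states, pigeonhole forces a repeat within the first 6 steps.)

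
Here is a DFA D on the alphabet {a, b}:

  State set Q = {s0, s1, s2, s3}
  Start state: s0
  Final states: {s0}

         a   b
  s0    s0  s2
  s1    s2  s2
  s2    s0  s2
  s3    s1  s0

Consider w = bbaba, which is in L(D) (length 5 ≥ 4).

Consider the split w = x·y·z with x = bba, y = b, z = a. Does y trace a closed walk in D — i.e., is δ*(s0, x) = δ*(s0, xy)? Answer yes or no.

no

Run of D on the first 4 characters of w = b b a b:
  step 0: s0  (start)
  step 1: s2  (read b: s0→s2)
  step 2: s2  (read b: s2→s2)
  step 3: s0  (read a: s2→s0)
  step 4: s2  (read b: s0→s2)

After x (step 3): s0. After xy (step 4): s2.
They differ (s0 ≠ s2), so y is not a cycle from the state after x; this split is not the one the pumping-lemma construction produces, and pumping y need not keep the string in L(D).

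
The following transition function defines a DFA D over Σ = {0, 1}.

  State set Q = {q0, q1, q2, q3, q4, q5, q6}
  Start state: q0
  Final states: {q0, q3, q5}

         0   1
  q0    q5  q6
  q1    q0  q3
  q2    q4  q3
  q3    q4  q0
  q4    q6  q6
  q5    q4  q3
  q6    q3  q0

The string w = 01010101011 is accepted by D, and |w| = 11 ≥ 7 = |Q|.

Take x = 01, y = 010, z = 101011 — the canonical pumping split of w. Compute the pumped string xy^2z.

01010010101011

xy^2z = 01·010·010·101011 = 01010010101011.
Reading y = 010 takes D from q3 back to q3, so after x·y·y the machine is still in q3, and z then leads to the accepting state q0. Hence 01010010101011 ∈ L(D).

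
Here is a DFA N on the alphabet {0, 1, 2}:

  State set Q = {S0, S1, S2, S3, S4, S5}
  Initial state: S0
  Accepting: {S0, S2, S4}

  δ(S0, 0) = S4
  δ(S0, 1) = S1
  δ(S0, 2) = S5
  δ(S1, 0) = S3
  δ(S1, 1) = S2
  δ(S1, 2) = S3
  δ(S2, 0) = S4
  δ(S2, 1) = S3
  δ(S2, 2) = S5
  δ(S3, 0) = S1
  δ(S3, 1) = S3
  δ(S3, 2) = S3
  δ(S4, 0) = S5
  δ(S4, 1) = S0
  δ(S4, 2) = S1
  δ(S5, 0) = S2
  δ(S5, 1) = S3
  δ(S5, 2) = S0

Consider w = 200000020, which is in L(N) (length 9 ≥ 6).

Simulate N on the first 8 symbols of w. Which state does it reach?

S0

State sequence: S0 -2-> S5 -0-> S2 -0-> S4 -0-> S5 -0-> S2 -0-> S4 -0-> S5 -2-> S0

After reading 8 characters, N is in state S0.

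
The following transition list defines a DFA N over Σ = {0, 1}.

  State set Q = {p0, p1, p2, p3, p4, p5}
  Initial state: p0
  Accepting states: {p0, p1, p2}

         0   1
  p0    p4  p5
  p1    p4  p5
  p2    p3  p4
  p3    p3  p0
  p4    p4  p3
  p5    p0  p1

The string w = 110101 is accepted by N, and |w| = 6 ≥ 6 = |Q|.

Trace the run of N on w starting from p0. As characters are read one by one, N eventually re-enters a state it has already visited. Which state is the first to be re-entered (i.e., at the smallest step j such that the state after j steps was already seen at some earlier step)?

Run of N on w = 1 1 0 1 0 1:
  step 0: p0  (start)
  step 1: p5  (read 1: p0→p5)
  step 2: p1  (read 1: p5→p1)
  step 3: p4  (read 0: p1→p4)
  step 4: p3  (read 1: p4→p3)
  step 5: p3  (read 0: p3→p3)   ← first repeat (p3 seen earlier)
  step 6: p0  (read 1: p3→p0)

The earliest repeat is at step j = 5: N is in p3, which it already visited at step i = 4.

p3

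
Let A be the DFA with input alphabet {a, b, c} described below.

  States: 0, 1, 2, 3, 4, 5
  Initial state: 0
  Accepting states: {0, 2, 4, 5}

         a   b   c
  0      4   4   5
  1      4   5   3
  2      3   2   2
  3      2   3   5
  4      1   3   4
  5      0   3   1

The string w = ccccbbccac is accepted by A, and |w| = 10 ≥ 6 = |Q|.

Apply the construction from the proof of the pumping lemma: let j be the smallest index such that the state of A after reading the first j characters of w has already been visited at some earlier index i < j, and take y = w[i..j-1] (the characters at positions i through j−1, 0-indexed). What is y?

ccc

Run of A on w = c c c c b b c c a c:
  step 0: 0  (start)
  step 1: 5  (read c: 0→5)
  step 2: 1  (read c: 5→1)
  step 3: 3  (read c: 1→3)
  step 4: 5  (read c: 3→5)   ← first repeat (5 seen earlier)
  step 5: 3  (read b: 5→3)
  step 6: 3  (read b: 3→3)
  step 7: 5  (read c: 3→5)
  step 8: 1  (read c: 5→1)
  step 9: 4  (read a: 1→4)
  step 10: 4  (read c: 4→4)

So i = 1, j = 4, giving x = w[0:1] = c, y = w[1:4] = ccc, z = w[4:10] = bbccac.
Check: |xy| = 4 ≤ 6 and |y| = 3 ≥ 1. Reading y takes A from 5 back to 5, so every xyⁱz is accepted.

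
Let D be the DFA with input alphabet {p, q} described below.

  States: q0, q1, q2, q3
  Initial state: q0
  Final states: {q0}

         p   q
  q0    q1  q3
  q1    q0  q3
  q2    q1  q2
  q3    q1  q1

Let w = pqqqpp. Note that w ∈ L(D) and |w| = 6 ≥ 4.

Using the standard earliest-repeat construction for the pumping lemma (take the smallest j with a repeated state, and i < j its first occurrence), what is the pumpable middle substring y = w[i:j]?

qq

Run of D on w = p q q q p p:
  step 0: q0  (start)
  step 1: q1  (read p: q0→q1)
  step 2: q3  (read q: q1→q3)
  step 3: q1  (read q: q3→q1)   ← first repeat (q1 seen earlier)
  step 4: q3  (read q: q1→q3)
  step 5: q1  (read p: q3→q1)
  step 6: q0  (read p: q1→q0)

So i = 1, j = 3, giving x = w[0:1] = p, y = w[1:3] = qq, z = w[3:6] = qpp.
Check: |xy| = 3 ≤ 4 and |y| = 2 ≥ 1. Reading y takes D from q1 back to q1, so every xyⁱz is accepted.
Since D has 4 states, any run of length ≥ 4 visits 4+1 states, so by pigeonhole some state repeats within the first 4 steps — that repeat gives the pumpable loop.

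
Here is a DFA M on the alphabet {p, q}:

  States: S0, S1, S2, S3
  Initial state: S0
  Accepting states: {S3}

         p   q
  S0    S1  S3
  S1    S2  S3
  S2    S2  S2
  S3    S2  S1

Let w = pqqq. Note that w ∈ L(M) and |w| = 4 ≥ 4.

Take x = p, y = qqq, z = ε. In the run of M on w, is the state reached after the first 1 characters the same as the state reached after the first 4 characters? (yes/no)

no

Run of M on the first 4 characters of w = p q q q:
  step 0: S0  (start)
  step 1: S1  (read p: S0→S1)
  step 2: S3  (read q: S1→S3)
  step 3: S1  (read q: S3→S1)
  step 4: S3  (read q: S1→S3)

After x (step 1): S1. After xy (step 4): S3.
They differ (S1 ≠ S3), so y is not a cycle from the state after x; this split is not the one the pumping-lemma construction produces, and pumping y need not keep the string in L(M).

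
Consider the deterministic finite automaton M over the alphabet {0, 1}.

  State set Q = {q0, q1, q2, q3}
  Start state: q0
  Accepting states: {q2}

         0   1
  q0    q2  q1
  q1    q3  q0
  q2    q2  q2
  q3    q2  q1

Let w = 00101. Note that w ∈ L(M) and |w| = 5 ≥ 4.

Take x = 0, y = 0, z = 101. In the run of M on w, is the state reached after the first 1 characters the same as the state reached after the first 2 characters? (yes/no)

Run of M on the first 2 characters of w = 0 0:
  step 0: q0  (start)
  step 1: q2  (read 0: q0→q2)
  step 2: q2  (read 0: q2→q2)

After x (step 1): q2. After xy (step 2): q2.
They match, so y = 0 drives M around a cycle from q2 back to itself; pumping y any number of times keeps M in q2 before reading z, and xyⁱz ∈ L(M) for every i ≥ 0.

yes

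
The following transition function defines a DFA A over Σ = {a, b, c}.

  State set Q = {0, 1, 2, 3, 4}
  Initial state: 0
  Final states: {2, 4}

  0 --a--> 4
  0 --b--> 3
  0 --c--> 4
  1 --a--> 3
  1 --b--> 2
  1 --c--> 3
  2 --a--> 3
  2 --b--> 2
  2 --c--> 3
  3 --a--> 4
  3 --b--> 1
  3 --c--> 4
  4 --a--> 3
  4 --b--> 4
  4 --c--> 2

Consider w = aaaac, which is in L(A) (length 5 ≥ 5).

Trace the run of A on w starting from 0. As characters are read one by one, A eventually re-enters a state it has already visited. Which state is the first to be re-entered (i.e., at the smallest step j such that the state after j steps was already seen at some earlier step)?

4

Run of A on w = a a a a c:
  step 0: 0  (start)
  step 1: 4  (read a: 0→4)
  step 2: 3  (read a: 4→3)
  step 3: 4  (read a: 3→4)   ← first repeat (4 seen earlier)
  step 4: 3  (read a: 4→3)
  step 5: 4  (read c: 3→4)

The earliest repeat is at step j = 3: A is in 4, which it already visited at step i = 1.
Since A has 5 states, any run of length ≥ 5 visits 5+1 states, so by pigeonhole some state repeats within the first 5 steps — that repeat gives the pumpable loop.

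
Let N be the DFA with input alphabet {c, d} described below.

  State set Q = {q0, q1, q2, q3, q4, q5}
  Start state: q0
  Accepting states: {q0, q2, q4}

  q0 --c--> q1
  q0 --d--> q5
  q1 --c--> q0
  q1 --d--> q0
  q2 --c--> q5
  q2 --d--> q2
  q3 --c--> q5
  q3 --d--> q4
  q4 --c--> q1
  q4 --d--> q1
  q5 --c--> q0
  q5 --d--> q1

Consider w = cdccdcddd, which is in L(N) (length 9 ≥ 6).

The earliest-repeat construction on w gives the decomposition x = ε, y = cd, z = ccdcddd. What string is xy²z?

xy^2z = ε·cd·cd·ccdcddd = cdcdccdcddd.
Reading y = cd takes N from q0 back to q0, so after x·y·y the machine is still in q0, and z then leads to the accepting state q0. Hence cdcdccdcddd ∈ L(N).

cdcdccdcddd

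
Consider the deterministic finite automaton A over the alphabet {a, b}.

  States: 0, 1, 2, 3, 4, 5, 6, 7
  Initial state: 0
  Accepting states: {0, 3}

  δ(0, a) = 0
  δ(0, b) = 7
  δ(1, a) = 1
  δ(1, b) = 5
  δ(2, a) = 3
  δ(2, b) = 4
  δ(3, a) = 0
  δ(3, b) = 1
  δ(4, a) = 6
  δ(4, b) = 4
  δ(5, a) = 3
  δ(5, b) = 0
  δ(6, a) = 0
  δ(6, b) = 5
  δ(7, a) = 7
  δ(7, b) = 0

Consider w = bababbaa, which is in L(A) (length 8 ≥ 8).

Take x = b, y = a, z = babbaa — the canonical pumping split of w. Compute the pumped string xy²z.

xy^2z = b·a·a·babbaa = baababbaa.
Reading y = a takes A from 7 back to 7, so after x·y·y the machine is still in 7, and z then leads to the accepting state 0. Hence baababbaa ∈ L(A).

baababbaa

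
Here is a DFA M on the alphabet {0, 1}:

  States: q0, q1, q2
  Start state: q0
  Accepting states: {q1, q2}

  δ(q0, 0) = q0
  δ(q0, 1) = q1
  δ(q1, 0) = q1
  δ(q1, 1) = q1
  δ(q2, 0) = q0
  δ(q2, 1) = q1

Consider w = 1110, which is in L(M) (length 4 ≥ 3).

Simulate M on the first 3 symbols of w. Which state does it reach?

q1

State sequence: q0 -1-> q1 -1-> q1 -1-> q1

After reading 3 characters, M is in state q1.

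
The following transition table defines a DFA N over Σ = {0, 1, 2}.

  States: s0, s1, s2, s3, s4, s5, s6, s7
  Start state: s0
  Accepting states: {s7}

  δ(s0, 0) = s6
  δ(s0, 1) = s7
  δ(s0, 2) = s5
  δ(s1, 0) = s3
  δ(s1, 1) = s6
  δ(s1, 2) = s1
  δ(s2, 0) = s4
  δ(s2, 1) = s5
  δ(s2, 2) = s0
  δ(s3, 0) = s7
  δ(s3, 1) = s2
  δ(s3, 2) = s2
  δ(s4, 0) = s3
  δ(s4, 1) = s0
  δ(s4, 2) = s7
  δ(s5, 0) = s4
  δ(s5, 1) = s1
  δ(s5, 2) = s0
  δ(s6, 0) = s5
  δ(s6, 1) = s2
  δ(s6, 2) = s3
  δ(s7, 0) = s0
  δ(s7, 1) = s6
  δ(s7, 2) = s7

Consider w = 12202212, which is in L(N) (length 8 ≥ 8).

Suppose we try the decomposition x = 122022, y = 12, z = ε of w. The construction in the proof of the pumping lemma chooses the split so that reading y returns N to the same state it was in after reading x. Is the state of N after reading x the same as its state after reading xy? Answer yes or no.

State sequence: s0 -1-> s7 -2-> s7 -2-> s7 -0-> s0 -2-> s5 -2-> s0 -1-> s7 -2-> s7

After x (step 6): s0. After xy (step 8): s7.
They differ (s0 ≠ s7), so y is not a cycle from the state after x; this split is not the one the pumping-lemma construction produces, and pumping y need not keep the string in L(N).

no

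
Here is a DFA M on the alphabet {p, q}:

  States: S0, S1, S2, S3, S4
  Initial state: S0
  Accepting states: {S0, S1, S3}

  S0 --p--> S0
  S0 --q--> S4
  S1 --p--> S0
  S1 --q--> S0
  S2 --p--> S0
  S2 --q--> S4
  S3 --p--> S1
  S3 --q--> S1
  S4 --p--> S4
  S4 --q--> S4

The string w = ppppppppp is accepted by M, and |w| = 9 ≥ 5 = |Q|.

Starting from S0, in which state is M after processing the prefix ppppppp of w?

S0

State sequence: S0 -p-> S0 -p-> S0 -p-> S0 -p-> S0 -p-> S0 -p-> S0 -p-> S0

After reading 7 characters, M is in state S0.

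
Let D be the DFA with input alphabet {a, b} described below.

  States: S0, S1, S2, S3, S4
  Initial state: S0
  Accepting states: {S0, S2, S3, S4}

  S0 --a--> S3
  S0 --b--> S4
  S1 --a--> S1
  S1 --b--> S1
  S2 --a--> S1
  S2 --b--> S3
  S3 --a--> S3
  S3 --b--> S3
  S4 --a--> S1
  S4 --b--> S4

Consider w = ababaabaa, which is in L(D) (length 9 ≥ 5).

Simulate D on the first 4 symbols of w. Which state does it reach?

State sequence: S0 -a-> S3 -b-> S3 -a-> S3 -b-> S3

After reading 4 characters, D is in state S3.

S3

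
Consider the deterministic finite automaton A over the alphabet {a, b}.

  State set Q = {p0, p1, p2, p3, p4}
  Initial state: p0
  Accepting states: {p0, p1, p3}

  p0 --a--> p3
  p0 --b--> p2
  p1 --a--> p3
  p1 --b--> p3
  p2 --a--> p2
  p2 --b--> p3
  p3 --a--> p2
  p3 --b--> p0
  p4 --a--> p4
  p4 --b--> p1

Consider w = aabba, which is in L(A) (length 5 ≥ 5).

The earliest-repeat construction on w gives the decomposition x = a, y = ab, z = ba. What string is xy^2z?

xy^2z = a·ab·ab·ba = aababba.
Reading y = ab takes A from p3 back to p3, so after x·y·y the machine is still in p3, and z then leads to the accepting state p3. Hence aababba ∈ L(A).

aababba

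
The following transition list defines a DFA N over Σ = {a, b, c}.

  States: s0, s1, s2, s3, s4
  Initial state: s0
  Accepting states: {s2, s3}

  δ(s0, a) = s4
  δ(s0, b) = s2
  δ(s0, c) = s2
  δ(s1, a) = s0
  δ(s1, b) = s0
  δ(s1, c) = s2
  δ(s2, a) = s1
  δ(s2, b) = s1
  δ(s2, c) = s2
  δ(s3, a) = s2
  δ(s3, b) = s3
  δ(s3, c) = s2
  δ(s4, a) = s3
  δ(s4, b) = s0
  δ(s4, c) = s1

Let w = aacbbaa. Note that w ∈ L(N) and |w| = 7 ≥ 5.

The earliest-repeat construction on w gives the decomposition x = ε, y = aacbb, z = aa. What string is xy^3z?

aacbbaacbbaacbbaa

xy^3z = ε·aacbb·aacbb·aacbb·aa = aacbbaacbbaacbbaa.
Reading y = aacbb takes N from s0 back to s0, so after x·y·y·y the machine is still in s0, and z then leads to the accepting state s3. Hence aacbbaacbbaacbbaa ∈ L(N).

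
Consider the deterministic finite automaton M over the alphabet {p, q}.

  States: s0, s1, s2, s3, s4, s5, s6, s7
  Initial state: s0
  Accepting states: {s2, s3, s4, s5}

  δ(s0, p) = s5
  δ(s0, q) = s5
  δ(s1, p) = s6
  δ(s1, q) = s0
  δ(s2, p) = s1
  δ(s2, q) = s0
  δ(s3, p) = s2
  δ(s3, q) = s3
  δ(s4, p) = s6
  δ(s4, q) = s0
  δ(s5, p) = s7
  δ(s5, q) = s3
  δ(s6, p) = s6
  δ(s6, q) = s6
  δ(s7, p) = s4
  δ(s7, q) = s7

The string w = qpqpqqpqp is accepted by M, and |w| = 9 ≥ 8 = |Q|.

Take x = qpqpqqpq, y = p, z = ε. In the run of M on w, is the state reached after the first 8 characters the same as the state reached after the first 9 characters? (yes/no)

Run of M on the first 9 characters of w = q p q p q q p q p:
  step 0: s0  (start)
  step 1: s5  (read q: s0→s5)
  step 2: s7  (read p: s5→s7)
  step 3: s7  (read q: s7→s7)
  step 4: s4  (read p: s7→s4)
  step 5: s0  (read q: s4→s0)
  step 6: s5  (read q: s0→s5)
  step 7: s7  (read p: s5→s7)
  step 8: s7  (read q: s7→s7)
  step 9: s4  (read p: s7→s4)

After x (step 8): s7. After xy (step 9): s4.
They differ (s7 ≠ s4), so y is not a cycle from the state after x; this split is not the one the pumping-lemma construction produces, and pumping y need not keep the string in L(M).

no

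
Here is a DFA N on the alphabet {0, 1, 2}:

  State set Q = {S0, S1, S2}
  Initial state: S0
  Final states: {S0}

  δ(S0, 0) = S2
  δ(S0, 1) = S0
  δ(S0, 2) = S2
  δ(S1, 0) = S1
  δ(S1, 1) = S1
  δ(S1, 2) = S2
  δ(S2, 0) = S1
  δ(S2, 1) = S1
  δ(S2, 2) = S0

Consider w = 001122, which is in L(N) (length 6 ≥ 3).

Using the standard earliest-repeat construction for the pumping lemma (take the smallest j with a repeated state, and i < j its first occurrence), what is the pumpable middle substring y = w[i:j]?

State sequence: S0 -0-> S2 -0-> S1 -1-> S1 -1-> S1 -2-> S2 -2-> S0
First repeat at step 3: S1 was already visited.

So i = 2, j = 3, giving x = w[0:2] = 00, y = w[2:3] = 1, z = w[3:6] = 122.
Check: |xy| = 3 ≤ 3 and |y| = 1 ≥ 1. Reading y takes N from S1 back to S1, so every xyⁱz is accepted.
Since N has 3 states, any run of length ≥ 3 visits 3+1 states, so by pigeonhole some state repeats within the first 3 steps — that repeat gives the pumpable loop.

1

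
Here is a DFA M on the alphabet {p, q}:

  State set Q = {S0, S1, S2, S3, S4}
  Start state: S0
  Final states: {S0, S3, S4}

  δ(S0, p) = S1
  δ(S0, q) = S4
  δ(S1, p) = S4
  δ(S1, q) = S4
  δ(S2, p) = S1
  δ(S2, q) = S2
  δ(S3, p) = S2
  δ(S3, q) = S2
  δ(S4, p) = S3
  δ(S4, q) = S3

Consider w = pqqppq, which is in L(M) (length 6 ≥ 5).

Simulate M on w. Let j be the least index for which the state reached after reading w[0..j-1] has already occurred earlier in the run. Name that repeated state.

S1

State sequence: S0 -p-> S1 -q-> S4 -q-> S3 -p-> S2 -p-> S1 -q-> S4
First repeat at step 5: S1 was already visited.

The earliest repeat is at step j = 5: M is in S1, which it already visited at step i = 1.
With |Q| = 5, pigeonhole forces a state repeat no later than step 5; the substring read between the first and second visits to that state can be pumped.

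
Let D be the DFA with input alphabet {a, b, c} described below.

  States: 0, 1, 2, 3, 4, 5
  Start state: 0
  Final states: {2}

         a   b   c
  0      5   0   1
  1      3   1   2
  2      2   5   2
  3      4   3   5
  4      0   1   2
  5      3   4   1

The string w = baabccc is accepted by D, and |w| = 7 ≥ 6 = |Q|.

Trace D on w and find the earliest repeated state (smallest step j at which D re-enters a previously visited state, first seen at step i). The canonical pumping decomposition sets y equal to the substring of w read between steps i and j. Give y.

Run of D on w = b a a b c c c:
  step 0: 0  (start)
  step 1: 0  (read b: 0→0)   ← first repeat (0 seen earlier)
  step 2: 5  (read a: 0→5)
  step 3: 3  (read a: 5→3)
  step 4: 3  (read b: 3→3)
  step 5: 5  (read c: 3→5)
  step 6: 1  (read c: 5→1)
  step 7: 2  (read c: 1→2)

So i = 0, j = 1, giving x = w[0:0] = ε, y = w[0:1] = b, z = w[1:7] = aabccc.
Check: |xy| = 1 ≤ 6 and |y| = 1 ≥ 1. Reading y takes D from 0 back to 0, so every xyⁱz is accepted.

b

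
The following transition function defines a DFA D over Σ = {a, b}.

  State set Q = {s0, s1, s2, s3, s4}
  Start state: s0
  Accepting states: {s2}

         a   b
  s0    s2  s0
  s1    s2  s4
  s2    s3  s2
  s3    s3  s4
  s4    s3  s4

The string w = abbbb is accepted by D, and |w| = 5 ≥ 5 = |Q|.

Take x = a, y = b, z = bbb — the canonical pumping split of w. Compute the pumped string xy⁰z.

xy⁰z = xz = a·bbb = abbb.
Reading y = b takes D from s2 back to s2, so after x the machine is still in s2, and z then leads to the accepting state s2. Hence abbb ∈ L(D).

abbb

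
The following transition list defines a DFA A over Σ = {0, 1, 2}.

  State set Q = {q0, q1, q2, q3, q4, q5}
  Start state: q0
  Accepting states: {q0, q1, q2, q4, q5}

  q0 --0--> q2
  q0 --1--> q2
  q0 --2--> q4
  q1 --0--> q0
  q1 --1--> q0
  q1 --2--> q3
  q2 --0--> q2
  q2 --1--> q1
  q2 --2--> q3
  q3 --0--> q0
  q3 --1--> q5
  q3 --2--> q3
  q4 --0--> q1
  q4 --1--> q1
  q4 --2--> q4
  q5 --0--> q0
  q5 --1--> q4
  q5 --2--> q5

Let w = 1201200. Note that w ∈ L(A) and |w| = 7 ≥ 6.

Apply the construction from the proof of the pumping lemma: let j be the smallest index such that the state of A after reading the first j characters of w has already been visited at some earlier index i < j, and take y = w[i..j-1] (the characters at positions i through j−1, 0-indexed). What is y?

120

State sequence: q0 -1-> q2 -2-> q3 -0-> q0 -1-> q2 -2-> q3 -0-> q0 -0-> q2
First repeat at step 3: q0 was already visited.

So i = 0, j = 3, giving x = w[0:0] = ε, y = w[0:3] = 120, z = w[3:7] = 1200.
Check: |xy| = 3 ≤ 6 and |y| = 3 ≥ 1. Reading y takes A from q0 back to q0, so every xyⁱz is accepted.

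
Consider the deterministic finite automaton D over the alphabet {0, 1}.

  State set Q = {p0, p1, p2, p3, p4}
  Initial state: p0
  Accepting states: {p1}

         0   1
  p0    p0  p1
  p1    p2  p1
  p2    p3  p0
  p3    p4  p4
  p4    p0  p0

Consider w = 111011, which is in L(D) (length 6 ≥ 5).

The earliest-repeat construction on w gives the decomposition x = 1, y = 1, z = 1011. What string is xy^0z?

xy⁰z = xz = 1·1011 = 11011.
Reading y = 1 takes D from p1 back to p1, so after x the machine is still in p1, and z then leads to the accepting state p1. Hence 11011 ∈ L(D).

11011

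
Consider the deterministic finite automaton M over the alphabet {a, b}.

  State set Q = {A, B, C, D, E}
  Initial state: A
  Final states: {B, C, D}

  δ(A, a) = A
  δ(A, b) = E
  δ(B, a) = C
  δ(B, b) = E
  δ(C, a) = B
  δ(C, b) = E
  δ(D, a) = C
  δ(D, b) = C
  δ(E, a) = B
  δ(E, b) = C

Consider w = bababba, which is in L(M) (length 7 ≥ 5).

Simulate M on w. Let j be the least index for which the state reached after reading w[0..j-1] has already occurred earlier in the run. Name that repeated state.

E

Run of M on w = b a b a b b a:
  step 0: A  (start)
  step 1: E  (read b: A→E)
  step 2: B  (read a: E→B)
  step 3: E  (read b: B→E)   ← first repeat (E seen earlier)
  step 4: B  (read a: E→B)
  step 5: E  (read b: B→E)
  step 6: C  (read b: E→C)
  step 7: B  (read a: C→B)

The earliest repeat is at step j = 3: M is in E, which it already visited at step i = 1.
With |Q| = 5, pigeonhole forces a state repeat no later than step 5; the substring read between the first and second visits to that state can be pumped.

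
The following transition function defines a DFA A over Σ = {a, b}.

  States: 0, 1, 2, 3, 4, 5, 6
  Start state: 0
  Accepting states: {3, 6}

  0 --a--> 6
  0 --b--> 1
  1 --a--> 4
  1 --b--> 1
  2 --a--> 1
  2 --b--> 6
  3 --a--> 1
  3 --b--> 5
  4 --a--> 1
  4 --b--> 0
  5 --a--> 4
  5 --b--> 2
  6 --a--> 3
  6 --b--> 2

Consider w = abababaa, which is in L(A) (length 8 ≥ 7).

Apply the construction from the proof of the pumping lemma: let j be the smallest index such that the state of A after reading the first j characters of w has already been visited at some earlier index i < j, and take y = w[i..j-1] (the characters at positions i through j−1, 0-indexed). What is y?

b

Run of A on w = a b a b a b a a:
  step 0: 0  (start)
  step 1: 6  (read a: 0→6)
  step 2: 2  (read b: 6→2)
  step 3: 1  (read a: 2→1)
  step 4: 1  (read b: 1→1)   ← first repeat (1 seen earlier)
  step 5: 4  (read a: 1→4)
  step 6: 0  (read b: 4→0)
  step 7: 6  (read a: 0→6)
  step 8: 3  (read a: 6→3)

So i = 3, j = 4, giving x = w[0:3] = aba, y = w[3:4] = b, z = w[4:8] = abaa.
Check: |xy| = 4 ≤ 7 and |y| = 1 ≥ 1. Reading y takes A from 1 back to 1, so every xyⁱz is accepted.
With |Q| = 7, pigeonhole forces a state repeat no later than step 7; the substring read between the first and second visits to that state can be pumped.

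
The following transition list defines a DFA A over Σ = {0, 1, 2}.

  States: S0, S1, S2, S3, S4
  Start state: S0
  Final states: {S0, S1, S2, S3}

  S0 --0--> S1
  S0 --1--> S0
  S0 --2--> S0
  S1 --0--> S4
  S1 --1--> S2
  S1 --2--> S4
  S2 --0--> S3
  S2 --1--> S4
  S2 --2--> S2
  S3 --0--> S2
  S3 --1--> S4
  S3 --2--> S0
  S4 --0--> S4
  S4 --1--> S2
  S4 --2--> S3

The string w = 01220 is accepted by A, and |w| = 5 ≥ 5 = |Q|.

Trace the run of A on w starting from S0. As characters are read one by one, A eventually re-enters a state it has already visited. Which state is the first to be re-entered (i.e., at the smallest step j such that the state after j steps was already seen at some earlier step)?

S2

Run of A on w = 0 1 2 2 0:
  step 0: S0  (start)
  step 1: S1  (read 0: S0→S1)
  step 2: S2  (read 1: S1→S2)
  step 3: S2  (read 2: S2→S2)   ← first repeat (S2 seen earlier)
  step 4: S2  (read 2: S2→S2)
  step 5: S3  (read 0: S2→S3)

The earliest repeat is at step j = 3: A is in S2, which it already visited at step i = 2.
Pumping length from the standard proof: p = 5 (the number of states). The repeated state found above gives |xy| = j ≤ 5 and |y| = j − i ≥ 1.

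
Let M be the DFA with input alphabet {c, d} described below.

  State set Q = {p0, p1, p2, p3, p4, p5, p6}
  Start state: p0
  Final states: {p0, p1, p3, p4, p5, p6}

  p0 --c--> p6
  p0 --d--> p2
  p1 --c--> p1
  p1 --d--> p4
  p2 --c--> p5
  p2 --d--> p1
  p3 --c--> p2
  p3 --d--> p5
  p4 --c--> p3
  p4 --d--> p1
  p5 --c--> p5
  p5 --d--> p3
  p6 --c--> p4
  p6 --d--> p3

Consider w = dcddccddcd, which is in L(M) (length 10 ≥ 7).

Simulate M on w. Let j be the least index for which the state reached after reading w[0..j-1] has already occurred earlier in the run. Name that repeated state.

State sequence: p0 -d-> p2 -c-> p5 -d-> p3 -d-> p5 -c-> p5 -c-> p5 -d-> p3 -d-> p5 -c-> p5 -d-> p3
First repeat at step 4: p5 was already visited.

The earliest repeat is at step j = 4: M is in p5, which it already visited at step i = 2.
Since M has 7 states, any run of length ≥ 7 visits 7+1 states, so by pigeonhole some state repeats within the first 7 steps — that repeat gives the pumpable loop.

p5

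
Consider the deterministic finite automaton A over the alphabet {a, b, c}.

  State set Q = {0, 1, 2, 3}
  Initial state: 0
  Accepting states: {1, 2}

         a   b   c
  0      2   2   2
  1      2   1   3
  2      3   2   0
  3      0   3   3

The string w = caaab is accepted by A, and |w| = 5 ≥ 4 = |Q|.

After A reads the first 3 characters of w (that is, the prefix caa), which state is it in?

0

Run of A on the first 3 characters of w = c a a:
  step 0: 0  (start)
  step 1: 2  (read c: 0→2)
  step 2: 3  (read a: 2→3)
  step 3: 0  (read a: 3→0)

After reading 3 characters, A is in state 0.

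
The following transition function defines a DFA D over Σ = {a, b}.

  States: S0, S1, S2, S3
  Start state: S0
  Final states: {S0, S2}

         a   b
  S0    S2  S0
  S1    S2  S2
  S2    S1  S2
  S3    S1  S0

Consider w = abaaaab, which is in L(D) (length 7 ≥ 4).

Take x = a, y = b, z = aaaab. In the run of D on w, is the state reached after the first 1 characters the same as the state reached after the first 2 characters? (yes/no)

State sequence: S0 -a-> S2 -b-> S2

After x (step 1): S2. After xy (step 2): S2.
They match, so y = b drives D around a cycle from S2 back to itself; pumping y any number of times keeps D in S2 before reading z, and xyⁱz ∈ L(D) for every i ≥ 0.

yes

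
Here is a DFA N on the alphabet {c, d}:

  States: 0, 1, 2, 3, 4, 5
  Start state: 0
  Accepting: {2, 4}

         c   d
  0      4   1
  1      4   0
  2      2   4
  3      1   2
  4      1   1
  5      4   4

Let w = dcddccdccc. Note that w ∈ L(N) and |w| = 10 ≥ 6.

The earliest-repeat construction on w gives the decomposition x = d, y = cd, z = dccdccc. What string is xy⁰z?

ddccdccc

xy⁰z = xz = d·dccdccc = ddccdccc.
Reading y = cd takes N from 1 back to 1, so after x the machine is still in 1, and z then leads to the accepting state 4. Hence ddccdccc ∈ L(N).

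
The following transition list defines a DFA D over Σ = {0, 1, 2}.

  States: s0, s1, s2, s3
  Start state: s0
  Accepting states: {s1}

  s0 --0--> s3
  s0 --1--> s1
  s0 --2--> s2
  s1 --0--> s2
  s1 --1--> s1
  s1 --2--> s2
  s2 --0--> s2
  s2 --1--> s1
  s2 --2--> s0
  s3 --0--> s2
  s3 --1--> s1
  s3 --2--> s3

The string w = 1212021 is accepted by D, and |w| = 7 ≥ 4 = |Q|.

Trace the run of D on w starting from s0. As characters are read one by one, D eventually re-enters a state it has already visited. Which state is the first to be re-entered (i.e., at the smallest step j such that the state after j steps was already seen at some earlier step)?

State sequence: s0 -1-> s1 -2-> s2 -1-> s1 -2-> s2 -0-> s2 -2-> s0 -1-> s1
First repeat at step 3: s1 was already visited.

The earliest repeat is at step j = 3: D is in s1, which it already visited at step i = 1.

s1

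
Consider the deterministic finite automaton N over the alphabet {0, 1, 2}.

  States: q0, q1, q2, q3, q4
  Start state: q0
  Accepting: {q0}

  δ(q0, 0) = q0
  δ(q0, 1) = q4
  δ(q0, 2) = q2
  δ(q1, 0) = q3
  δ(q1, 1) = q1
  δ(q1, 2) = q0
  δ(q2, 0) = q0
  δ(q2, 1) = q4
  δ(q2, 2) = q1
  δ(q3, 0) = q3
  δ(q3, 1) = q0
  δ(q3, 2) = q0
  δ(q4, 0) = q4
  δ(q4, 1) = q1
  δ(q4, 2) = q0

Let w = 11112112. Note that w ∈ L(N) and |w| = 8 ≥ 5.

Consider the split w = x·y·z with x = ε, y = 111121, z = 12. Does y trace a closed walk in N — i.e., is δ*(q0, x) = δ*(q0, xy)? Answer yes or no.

no

Run of N on the first 6 characters of w = 1 1 1 1 2 1:
  step 0: q0  (start)
  step 1: q4  (read 1: q0→q4)
  step 2: q1  (read 1: q4→q1)
  step 3: q1  (read 1: q1→q1)
  step 4: q1  (read 1: q1→q1)
  step 5: q0  (read 2: q1→q0)
  step 6: q4  (read 1: q0→q4)

After x (step 0): q0. After xy (step 6): q4.
They differ (q0 ≠ q4), so y is not a cycle from the state after x; this split is not the one the pumping-lemma construction produces, and pumping y need not keep the string in L(N).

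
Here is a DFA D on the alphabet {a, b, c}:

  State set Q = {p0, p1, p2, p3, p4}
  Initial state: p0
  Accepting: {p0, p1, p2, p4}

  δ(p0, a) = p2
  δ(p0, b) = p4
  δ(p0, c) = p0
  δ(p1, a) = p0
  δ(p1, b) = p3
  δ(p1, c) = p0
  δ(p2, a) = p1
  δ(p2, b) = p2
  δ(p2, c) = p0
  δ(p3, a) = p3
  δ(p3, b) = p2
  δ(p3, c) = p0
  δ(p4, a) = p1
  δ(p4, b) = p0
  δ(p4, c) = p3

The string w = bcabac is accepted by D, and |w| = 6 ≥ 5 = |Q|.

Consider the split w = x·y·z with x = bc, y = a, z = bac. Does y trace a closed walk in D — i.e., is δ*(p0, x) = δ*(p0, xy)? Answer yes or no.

yes

State sequence: p0 -b-> p4 -c-> p3 -a-> p3

After x (step 2): p3. After xy (step 3): p3.
They match, so y = a drives D around a cycle from p3 back to itself; pumping y any number of times keeps D in p3 before reading z, and xyⁱz ∈ L(D) for every i ≥ 0.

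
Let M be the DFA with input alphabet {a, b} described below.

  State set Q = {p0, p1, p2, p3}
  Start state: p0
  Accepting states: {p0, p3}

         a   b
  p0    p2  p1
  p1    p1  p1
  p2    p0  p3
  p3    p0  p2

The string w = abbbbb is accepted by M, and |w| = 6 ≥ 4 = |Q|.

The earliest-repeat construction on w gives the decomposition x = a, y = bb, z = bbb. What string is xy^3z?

xy^3z = a·bb·bb·bb·bbb = abbbbbbbbb.
Reading y = bb takes M from p2 back to p2, so after x·y·y·y the machine is still in p2, and z then leads to the accepting state p3. Hence abbbbbbbbb ∈ L(M).

abbbbbbbbb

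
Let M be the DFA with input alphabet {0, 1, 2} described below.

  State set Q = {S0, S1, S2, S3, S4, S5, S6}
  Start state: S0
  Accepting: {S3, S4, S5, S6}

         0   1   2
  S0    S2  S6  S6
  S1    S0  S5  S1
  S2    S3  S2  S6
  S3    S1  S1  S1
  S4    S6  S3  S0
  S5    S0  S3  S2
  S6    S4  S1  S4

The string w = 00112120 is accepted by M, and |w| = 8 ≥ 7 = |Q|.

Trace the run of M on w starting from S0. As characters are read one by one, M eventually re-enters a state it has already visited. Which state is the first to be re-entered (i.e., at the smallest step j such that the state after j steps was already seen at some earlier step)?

S2

Run of M on w = 0 0 1 1 2 1 2 0:
  step 0: S0  (start)
  step 1: S2  (read 0: S0→S2)
  step 2: S3  (read 0: S2→S3)
  step 3: S1  (read 1: S3→S1)
  step 4: S5  (read 1: S1→S5)
  step 5: S2  (read 2: S5→S2)   ← first repeat (S2 seen earlier)
  step 6: S2  (read 1: S2→S2)
  step 7: S6  (read 2: S2→S6)
  step 8: S4  (read 0: S6→S4)

The earliest repeat is at step j = 5: M is in S2, which it already visited at step i = 1.
Pumping length from the standard proof: p = 7 (the number of states). The repeated state found above gives |xy| = j ≤ 7 and |y| = j − i ≥ 1.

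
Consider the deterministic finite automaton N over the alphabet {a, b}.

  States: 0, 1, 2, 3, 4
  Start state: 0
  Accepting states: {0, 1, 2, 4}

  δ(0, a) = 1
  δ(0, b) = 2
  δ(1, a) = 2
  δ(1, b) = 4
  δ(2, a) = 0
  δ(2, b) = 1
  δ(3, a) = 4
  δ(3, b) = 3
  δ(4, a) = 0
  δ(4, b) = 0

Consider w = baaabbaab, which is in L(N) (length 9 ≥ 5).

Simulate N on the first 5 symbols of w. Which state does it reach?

1

State sequence: 0 -b-> 2 -a-> 0 -a-> 1 -a-> 2 -b-> 1

After reading 5 characters, N is in state 1.
(This kind of state-tracing is the core of the pumping-lemma construction: with 5 states, pigeonhole forces a repeat within the first 5 steps.)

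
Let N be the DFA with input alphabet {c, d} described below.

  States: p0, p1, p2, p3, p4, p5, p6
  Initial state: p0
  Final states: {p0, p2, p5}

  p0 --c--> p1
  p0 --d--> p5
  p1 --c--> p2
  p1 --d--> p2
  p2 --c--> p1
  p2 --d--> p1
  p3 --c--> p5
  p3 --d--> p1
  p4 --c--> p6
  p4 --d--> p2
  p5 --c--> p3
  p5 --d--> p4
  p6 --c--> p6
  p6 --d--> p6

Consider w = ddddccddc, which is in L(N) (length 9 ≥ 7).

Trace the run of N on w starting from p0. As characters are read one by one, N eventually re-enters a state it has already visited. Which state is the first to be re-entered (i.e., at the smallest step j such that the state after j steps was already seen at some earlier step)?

State sequence: p0 -d-> p5 -d-> p4 -d-> p2 -d-> p1 -c-> p2 -c-> p1 -d-> p2 -d-> p1 -c-> p2
First repeat at step 5: p2 was already visited.

The earliest repeat is at step j = 5: N is in p2, which it already visited at step i = 3.
With |Q| = 7, pigeonhole forces a state repeat no later than step 7; the substring read between the first and second visits to that state can be pumped.

p2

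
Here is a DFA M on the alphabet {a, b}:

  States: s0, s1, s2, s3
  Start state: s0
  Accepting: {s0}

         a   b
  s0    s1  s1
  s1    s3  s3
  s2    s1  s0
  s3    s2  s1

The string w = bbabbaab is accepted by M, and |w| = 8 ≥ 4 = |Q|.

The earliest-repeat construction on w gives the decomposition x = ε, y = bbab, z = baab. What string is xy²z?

xy^2z = ε·bbab·bbab·baab = bbabbbabbaab.
Reading y = bbab takes M from s0 back to s0, so after x·y·y the machine is still in s0, and z then leads to the accepting state s0. Hence bbabbbabbaab ∈ L(M).

bbabbbabbaab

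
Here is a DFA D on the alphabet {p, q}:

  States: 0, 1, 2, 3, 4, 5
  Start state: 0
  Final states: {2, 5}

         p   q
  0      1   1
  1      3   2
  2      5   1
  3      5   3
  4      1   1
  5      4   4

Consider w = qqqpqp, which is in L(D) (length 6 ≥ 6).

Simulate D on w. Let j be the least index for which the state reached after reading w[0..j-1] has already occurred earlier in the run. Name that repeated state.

1

State sequence: 0 -q-> 1 -q-> 2 -q-> 1 -p-> 3 -q-> 3 -p-> 5
First repeat at step 3: 1 was already visited.

The earliest repeat is at step j = 3: D is in 1, which it already visited at step i = 1.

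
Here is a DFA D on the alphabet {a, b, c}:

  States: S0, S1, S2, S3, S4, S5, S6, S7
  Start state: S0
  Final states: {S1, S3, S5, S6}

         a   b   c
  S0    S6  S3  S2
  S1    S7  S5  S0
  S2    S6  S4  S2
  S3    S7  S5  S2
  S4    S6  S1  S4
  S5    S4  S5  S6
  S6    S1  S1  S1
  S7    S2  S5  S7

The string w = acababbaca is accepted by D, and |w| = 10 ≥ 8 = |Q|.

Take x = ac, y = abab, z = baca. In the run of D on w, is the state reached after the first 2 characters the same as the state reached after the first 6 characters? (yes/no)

yes

State sequence: S0 -a-> S6 -c-> S1 -a-> S7 -b-> S5 -a-> S4 -b-> S1

After x (step 2): S1. After xy (step 6): S1.
They match, so y = abab drives D around a cycle from S1 back to itself; pumping y any number of times keeps D in S1 before reading z, and xyⁱz ∈ L(D) for every i ≥ 0.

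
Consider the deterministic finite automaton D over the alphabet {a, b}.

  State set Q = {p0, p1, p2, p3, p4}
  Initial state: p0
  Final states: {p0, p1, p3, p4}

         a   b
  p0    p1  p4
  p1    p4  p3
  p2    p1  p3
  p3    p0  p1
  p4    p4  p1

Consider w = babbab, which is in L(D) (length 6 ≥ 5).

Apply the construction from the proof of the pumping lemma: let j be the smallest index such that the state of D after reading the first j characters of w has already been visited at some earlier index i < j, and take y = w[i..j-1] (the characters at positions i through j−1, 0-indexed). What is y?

Run of D on w = b a b b a b:
  step 0: p0  (start)
  step 1: p4  (read b: p0→p4)
  step 2: p4  (read a: p4→p4)   ← first repeat (p4 seen earlier)
  step 3: p1  (read b: p4→p1)
  step 4: p3  (read b: p1→p3)
  step 5: p0  (read a: p3→p0)
  step 6: p4  (read b: p0→p4)

So i = 1, j = 2, giving x = w[0:1] = b, y = w[1:2] = a, z = w[2:6] = bbab.
Check: |xy| = 2 ≤ 5 and |y| = 1 ≥ 1. Reading y takes D from p4 back to p4, so every xyⁱz is accepted.

a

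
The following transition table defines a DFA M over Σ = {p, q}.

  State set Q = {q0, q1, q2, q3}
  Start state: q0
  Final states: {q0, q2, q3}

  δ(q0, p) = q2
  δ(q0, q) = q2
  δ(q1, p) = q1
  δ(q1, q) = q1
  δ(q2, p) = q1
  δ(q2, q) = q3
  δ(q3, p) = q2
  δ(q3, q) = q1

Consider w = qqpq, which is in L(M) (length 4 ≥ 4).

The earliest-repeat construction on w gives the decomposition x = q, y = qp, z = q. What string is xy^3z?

xy^3z = q·qp·qp·qp·q = qqpqpqpq.
Reading y = qp takes M from q2 back to q2, so after x·y·y·y the machine is still in q2, and z then leads to the accepting state q3. Hence qqpqpqpq ∈ L(M).

qqpqpqpq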